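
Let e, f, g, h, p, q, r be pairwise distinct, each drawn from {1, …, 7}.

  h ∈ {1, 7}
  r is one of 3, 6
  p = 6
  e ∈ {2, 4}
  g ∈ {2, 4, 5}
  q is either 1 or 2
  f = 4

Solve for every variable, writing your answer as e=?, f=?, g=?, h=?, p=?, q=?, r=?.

f's domain is down to {4}, so f = 4. Eliminate 4 elsewhere: e, g.
p must be 6 (only option left). Eliminate 6 elsewhere: r.
r's domain is down to {3}, so r = 3.
e must be 2 (only option left). Eliminate 2 elsewhere: g, q.
g's domain is down to {5}, so g = 5.
q has just one choice, so q = 1. So h can't be 1.
h's domain is down to {7}, so h = 7.

e=2, f=4, g=5, h=7, p=6, q=1, r=3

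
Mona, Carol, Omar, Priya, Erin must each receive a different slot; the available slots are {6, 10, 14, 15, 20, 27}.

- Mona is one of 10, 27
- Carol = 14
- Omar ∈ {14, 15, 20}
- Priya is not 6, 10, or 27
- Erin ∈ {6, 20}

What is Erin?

6

Carol must be 14 (only option left). Eliminate 14 elsewhere: Omar, Priya.
Omar and Priya share exactly the 2 values {15, 20}; by pigeonhole those values go to them, so strike 15, 20 from Erin.
So Erin = 6.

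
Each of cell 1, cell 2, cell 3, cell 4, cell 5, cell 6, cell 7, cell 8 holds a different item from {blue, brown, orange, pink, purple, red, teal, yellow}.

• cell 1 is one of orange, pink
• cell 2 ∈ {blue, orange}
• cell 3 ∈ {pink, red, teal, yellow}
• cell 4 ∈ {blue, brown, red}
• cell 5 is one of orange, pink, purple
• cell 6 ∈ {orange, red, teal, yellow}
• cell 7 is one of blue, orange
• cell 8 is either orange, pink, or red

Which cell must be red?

cell 8

Among the 8 variables, brown fits only cell 4 (and all 8 values in {blue, brown, orange, pink, purple, red, teal, yellow} must be used), so cell 4 = brown.
Among the 7 still-open variables, purple fits only cell 5 (and all 7 values in {blue, orange, pink, purple, red, teal, yellow} must be used), so cell 5 = purple.
cell 2 and cell 7 share exactly the 2 values {blue, orange}; by pigeonhole those values go to them, so strike blue, orange from cell 1, cell 6, cell 8.
cell 1 has just one choice, so cell 1 = pink. Remove pink from cell 3, cell 8.
So red goes to cell 8.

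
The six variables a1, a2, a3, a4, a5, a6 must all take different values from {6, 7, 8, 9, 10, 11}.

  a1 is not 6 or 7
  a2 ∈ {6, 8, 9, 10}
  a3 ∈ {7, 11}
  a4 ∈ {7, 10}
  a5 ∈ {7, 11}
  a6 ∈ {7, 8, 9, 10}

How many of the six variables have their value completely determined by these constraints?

2

The 6 variables draw from only 6 values {6, 7, 8, 9, 10, 11}, so each is used; only a2 can be 6, hence a2 = 6.
a3 and a5 between them cover only {7, 11} — a naked pair. Remove those values from a1, a4, a6.
a4 has just one choice, so a4 = 10. Eliminate 10 elsewhere: a1, a6.
Determined: a2=6, a4=10. The other variables each still have more than one consistent value. That makes 2.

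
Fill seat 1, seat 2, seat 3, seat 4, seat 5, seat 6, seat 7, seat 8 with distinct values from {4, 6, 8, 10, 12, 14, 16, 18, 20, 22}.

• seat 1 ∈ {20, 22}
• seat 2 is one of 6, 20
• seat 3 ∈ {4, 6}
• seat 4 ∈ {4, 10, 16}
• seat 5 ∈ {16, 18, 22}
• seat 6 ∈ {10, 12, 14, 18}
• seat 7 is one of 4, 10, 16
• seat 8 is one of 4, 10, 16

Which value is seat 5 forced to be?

18

seat 4, seat 7, seat 8 share exactly the 3 values {4, 10, 16}; by pigeonhole those values go to them, so strike 4, 10, 16 from seat 3, seat 5, seat 6.
seat 3 must be 6 (only option left). Eliminate 6 elsewhere: seat 2.
seat 2's domain is down to {20}, so seat 2 = 20. Strike 20 from seat 1.
seat 1 has just one choice, so seat 1 = 22. So seat 5 can't be 22.
So seat 5 = 18.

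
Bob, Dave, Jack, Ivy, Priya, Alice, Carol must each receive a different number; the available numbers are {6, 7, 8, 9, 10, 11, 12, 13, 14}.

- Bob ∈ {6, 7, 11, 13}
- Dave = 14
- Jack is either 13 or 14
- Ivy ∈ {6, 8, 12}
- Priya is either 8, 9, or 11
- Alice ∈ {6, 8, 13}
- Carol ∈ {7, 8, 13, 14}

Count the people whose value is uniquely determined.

Dave must be 14 (only option left). So Jack, Carol can't be 14.
Jack must be 13 (only option left). Eliminate 13 elsewhere: Bob, Alice, Carol.
Determined: Dave=14, Jack=13. The other people each still have more than one consistent value. That makes 2.

2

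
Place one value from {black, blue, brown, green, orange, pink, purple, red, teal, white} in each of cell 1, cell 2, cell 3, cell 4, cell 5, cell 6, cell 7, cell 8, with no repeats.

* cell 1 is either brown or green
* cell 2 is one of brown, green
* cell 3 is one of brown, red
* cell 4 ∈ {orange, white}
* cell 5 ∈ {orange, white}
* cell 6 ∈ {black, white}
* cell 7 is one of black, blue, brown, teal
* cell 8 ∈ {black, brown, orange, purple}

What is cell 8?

purple

cell 1 and cell 2 share exactly the 2 values {brown, green}; by pigeonhole those values go to them, so strike brown, green from cell 3, cell 7, cell 8.
cell 3's domain is down to {red}, so cell 3 = red.
cell 4 and cell 5 between them cover only {orange, white} — a naked pair. Remove those values from cell 6, cell 8.
cell 6 must be black (only option left). Remove black from cell 7, cell 8.
So cell 8 = purple.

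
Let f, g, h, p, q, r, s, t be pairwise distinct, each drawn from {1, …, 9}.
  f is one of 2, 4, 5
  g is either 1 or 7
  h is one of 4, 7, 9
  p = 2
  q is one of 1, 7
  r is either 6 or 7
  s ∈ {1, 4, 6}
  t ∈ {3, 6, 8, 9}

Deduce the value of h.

9

p must be 2 (only option left). Eliminate 2 elsewhere: f.
g and q between them cover only {1, 7} — a naked pair. Remove those values from h, r, s.
r's domain is down to {6}, so r = 6. Strike 6 from s, t.
s must be 4 (only option left). Eliminate 4 elsewhere: f, h.
So h = 9.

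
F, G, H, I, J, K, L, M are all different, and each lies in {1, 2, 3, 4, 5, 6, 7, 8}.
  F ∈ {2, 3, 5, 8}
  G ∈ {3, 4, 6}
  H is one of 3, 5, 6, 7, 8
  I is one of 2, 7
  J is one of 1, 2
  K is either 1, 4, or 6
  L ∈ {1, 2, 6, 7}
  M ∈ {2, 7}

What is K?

I and M share exactly the 2 values {2, 7}; by pigeonhole those values go to them, so strike 2, 7 from F, H, J, L.
J has just one choice, so J = 1. So K, L can't be 1.
L has just one choice, so L = 6. Strike 6 from G, H, K.
So K = 4.

4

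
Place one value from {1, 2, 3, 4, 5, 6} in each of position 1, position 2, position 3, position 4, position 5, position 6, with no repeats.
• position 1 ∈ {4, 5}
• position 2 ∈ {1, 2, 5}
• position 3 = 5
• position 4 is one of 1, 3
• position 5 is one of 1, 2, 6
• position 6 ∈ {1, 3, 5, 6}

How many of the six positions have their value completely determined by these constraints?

2

position 3 must be 5 (only option left). Eliminate 5 elsewhere: position 1, position 2, position 6.
position 1 must be 4 (only option left).
Determined: position 1=4, position 3=5. The other positions each still have more than one consistent value. That makes 2.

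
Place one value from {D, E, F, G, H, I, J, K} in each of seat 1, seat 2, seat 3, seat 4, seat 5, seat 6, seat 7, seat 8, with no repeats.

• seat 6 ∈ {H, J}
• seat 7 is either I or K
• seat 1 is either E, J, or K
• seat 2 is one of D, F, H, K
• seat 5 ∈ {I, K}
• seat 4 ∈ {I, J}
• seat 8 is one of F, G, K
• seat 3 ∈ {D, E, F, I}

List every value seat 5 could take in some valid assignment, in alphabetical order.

Among the 8 variables, G fits only seat 8 (and all 8 values in {D, E, F, G, H, I, J, K} must be used), so seat 8 = G.
seat 5 and seat 7 share exactly the 2 values {I, K}; by pigeonhole those values go to them, so strike I, K from seat 1, seat 2, seat 3, seat 4.
seat 4 has just one choice, so seat 4 = J. So seat 1, seat 6 can't be J.
That leaves seat 6 = H. Eliminate H elsewhere: seat 2.
seat 1's domain is down to {E}, so seat 1 = E. Remove E from seat 3.
No further eliminations apply; seat 5 can still be any of I, K.

I, K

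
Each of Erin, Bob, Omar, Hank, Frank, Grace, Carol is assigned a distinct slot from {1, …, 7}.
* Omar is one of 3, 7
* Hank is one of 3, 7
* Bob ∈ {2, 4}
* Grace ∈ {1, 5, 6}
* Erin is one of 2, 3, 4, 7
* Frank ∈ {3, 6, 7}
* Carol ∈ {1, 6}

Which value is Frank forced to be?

The 7 variables together cover exactly {1, 2, 3, 4, 5, 6, 7} — 7 values for 7 variables — and 5 appears only in Grace's list, so Grace = 5.
The 6 still-open variables draw from only 6 values {1, 2, 3, 4, 6, 7}, so each is used; only Carol can be 1, hence Carol = 1.
The 5 still-open variables draw from only 5 values {2, 3, 4, 6, 7}, so each is used; only Frank can be 6, hence Frank = 6.

6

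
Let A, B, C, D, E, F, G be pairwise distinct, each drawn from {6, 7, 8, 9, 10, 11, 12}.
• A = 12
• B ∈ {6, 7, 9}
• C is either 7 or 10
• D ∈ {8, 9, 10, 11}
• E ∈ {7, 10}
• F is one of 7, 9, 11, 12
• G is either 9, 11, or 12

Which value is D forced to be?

8

A's domain is down to {12}, so A = 12. Strike 12 from F, G.
The 6 still-open variables together cover exactly {6, 7, 8, 9, 10, 11} — 6 values for 6 variables — and 6 appears only in B's list, so B = 6.
Among the 5 still-open variables, 8 fits only D (and all 5 values in {7, 8, 9, 10, 11} must be used), so D = 8.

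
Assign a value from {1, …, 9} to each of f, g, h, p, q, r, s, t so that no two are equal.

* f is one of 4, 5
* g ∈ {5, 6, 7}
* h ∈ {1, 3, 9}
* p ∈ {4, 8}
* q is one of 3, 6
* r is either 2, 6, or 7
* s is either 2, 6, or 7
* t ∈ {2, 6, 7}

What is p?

The 3 variables r, s, t are confined to {2, 6, 7}, which locks those values in; drop them from g, q.
That leaves g = 5. Strike 5 from f.
q's domain is down to {3}, so q = 3. Eliminate 3 elsewhere: h.
That leaves f = 4. Remove 4 from p.
So p = 8.

8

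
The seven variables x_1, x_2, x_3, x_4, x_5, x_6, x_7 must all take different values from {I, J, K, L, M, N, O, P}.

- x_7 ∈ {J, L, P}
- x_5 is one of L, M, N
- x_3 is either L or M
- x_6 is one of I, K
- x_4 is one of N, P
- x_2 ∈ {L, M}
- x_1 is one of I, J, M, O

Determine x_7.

J

x_2 and x_3 share exactly the 2 values {L, M}; by pigeonhole those values go to them, so strike L, M from x_1, x_5, x_7.
x_5 has just one choice, so x_5 = N. So x_4 can't be N.
x_4's domain is down to {P}, so x_4 = P. Eliminate P elsewhere: x_7.
So x_7 = J.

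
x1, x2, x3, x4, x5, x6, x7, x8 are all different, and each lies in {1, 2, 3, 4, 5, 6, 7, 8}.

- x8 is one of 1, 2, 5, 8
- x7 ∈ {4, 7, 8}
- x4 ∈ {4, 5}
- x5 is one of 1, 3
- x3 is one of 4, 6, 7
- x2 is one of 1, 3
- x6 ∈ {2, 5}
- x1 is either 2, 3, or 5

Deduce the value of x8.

8

The 8 variables together cover exactly {1, 2, 3, 4, 5, 6, 7, 8} — 8 values for 8 variables — and 6 appears only in x3's list, so x3 = 6.
The 7 still-open variables together cover exactly {1, 2, 3, 4, 5, 7, 8} — 7 values for 7 variables — and 7 appears only in x7's list, so x7 = 7.
The 6 still-open variables together cover exactly {1, 2, 3, 4, 5, 8} — 6 values for 6 variables — and 4 appears only in x4's list, so x4 = 4.
Among the 5 still-open variables, 8 fits only x8 (and all 5 values in {1, 2, 3, 5, 8} must be used), so x8 = 8.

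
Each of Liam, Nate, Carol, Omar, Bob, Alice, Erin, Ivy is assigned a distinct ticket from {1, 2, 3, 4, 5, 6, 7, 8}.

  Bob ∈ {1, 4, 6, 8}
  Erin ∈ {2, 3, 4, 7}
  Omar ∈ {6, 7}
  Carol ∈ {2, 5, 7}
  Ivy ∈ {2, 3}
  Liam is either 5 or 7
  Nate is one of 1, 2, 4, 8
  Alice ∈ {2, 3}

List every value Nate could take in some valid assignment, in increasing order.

1, 8

Alice and Ivy share exactly the 2 values {2, 3}; by pigeonhole those values go to them, so strike 2, 3 from Nate, Carol, Erin.
The 2 variables Liam and Carol are confined to {5, 7}, which locks those values in; drop them from Omar, Erin.
That leaves Omar = 6. Eliminate 6 elsewhere: Bob.
Erin must be 4 (only option left). Remove 4 from Nate, Bob.
No further eliminations apply; Nate can still be any of 1, 8.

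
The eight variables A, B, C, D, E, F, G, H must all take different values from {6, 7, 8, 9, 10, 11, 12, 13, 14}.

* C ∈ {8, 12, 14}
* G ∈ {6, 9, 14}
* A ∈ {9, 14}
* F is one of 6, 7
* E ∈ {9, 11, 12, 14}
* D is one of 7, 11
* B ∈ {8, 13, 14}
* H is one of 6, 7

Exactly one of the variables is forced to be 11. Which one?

D

The 8 variables draw from only 8 values {6, 7, 8, 9, 11, 12, 13, 14}, so each is used; only B can be 13, hence B = 13.
Among the 7 still-open variables, 8 fits only C (and all 7 values in {6, 7, 8, 9, 11, 12, 14} must be used), so C = 8.
Among the 6 still-open variables, 12 fits only E (and all 6 values in {6, 7, 9, 11, 12, 14} must be used), so E = 12.
Among the 5 still-open variables, 11 fits only D (and all 5 values in {6, 7, 9, 11, 14} must be used), so D = 11.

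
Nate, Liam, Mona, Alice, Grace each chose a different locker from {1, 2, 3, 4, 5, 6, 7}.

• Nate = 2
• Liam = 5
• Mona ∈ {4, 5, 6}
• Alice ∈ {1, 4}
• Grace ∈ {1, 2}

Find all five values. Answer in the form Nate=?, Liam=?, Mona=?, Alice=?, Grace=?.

Nate has just one choice, so Nate = 2. So Grace can't be 2.
Liam must be 5 (only option left). So Mona can't be 5.
Grace must be 1 (only option left). So Alice can't be 1.
Alice must be 4 (only option left). Eliminate 4 elsewhere: Mona.
Mona's domain is down to {6}, so Mona = 6.

Nate=2, Liam=5, Mona=6, Alice=4, Grace=1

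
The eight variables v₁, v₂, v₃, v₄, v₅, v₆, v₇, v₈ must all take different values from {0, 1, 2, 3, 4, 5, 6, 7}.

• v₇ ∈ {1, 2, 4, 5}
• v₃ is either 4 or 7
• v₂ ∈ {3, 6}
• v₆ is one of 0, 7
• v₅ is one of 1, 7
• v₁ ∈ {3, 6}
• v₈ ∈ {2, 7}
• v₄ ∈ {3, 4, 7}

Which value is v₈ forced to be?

2

The 8 variables together cover exactly {0, 1, 2, 3, 4, 5, 6, 7} — 8 values for 8 variables — and 0 appears only in v₆'s list, so v₆ = 0.
Among the 7 still-open variables, 5 fits only v₇ (and all 7 values in {1, 2, 3, 4, 5, 6, 7} must be used), so v₇ = 5.
Among the 6 still-open variables, 1 fits only v₅ (and all 6 values in {1, 2, 3, 4, 6, 7} must be used), so v₅ = 1.
Among the 5 still-open variables, 2 fits only v₈ (and all 5 values in {2, 3, 4, 6, 7} must be used), so v₈ = 2.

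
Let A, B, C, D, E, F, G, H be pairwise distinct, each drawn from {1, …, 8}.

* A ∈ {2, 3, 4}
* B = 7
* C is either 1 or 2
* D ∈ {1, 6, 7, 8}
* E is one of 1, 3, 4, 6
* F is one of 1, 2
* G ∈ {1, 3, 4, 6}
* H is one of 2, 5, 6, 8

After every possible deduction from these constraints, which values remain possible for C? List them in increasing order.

1, 2

B has just one choice, so B = 7. Eliminate 7 elsewhere: D.
The 7 still-open variables draw from only 7 values {1, 2, 3, 4, 5, 6, 8}, so each is used; only H can be 5, hence H = 5.
The 6 still-open variables together cover exactly {1, 2, 3, 4, 6, 8} — 6 values for 6 variables — and 8 appears only in D's list, so D = 8.
The 2 variables C and F are confined to {1, 2}, which locks those values in; drop them from A, E, G.
No further eliminations apply; C can still be any of 1, 2.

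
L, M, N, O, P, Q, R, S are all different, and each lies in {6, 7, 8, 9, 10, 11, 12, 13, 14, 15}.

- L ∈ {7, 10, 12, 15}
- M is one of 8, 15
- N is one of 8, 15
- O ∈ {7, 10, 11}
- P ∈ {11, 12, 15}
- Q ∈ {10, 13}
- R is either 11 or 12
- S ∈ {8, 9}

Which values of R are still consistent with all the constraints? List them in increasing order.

The 8 variables draw from only 8 values {7, 8, 9, 10, 11, 12, 13, 15}, so each is used; only S can be 9, hence S = 9.
The 7 still-open variables together cover exactly {7, 8, 10, 11, 12, 13, 15} — 7 values for 7 variables — and 13 appears only in Q's list, so Q = 13.
The 2 variables M and N are confined to {8, 15}, which locks those values in; drop them from L, P.
The 2 variables P and R are confined to {11, 12}, which locks those values in; drop them from L, O.
No further eliminations apply; R can still be any of 11, 12.

11, 12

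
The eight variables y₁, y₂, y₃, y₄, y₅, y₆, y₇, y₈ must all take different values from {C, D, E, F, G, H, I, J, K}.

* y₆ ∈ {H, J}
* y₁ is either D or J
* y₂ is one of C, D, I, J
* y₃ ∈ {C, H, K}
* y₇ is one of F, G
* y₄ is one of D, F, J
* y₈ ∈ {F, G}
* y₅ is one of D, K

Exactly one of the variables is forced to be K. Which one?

Among the 8 variables, I fits only y₂ (and all 8 values in {C, D, F, G, H, I, J, K} must be used), so y₂ = I.
The 7 still-open variables together cover exactly {C, D, F, G, H, J, K} — 7 values for 7 variables — and C appears only in y₃'s list, so y₃ = C.
Among the 6 still-open variables, H fits only y₆ (and all 6 values in {D, F, G, H, J, K} must be used), so y₆ = H.
Among the 5 still-open variables, K fits only y₅ (and all 5 values in {D, F, G, J, K} must be used), so y₅ = K.

y₅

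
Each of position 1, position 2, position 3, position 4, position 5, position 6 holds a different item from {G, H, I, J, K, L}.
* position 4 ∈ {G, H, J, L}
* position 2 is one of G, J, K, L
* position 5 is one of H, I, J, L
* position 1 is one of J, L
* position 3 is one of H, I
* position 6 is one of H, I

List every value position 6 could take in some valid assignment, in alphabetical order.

H, I

The 6 variables together cover exactly {G, H, I, J, K, L} — 6 values for 6 variables — and K appears only in position 2's list, so position 2 = K.
The 5 still-open variables draw from only 5 values {G, H, I, J, L}, so each is used; only position 4 can be G, hence position 4 = G.
position 3 and position 6 share exactly the 2 values {H, I}; by pigeonhole those values go to them, so strike H, I from position 5.
No further eliminations apply; position 6 can still be any of H, I.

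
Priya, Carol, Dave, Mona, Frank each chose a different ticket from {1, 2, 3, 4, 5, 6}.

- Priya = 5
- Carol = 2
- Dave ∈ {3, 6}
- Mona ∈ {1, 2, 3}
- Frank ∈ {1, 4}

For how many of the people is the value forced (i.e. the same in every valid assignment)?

2

Priya must be 5 (only option left).
Carol's domain is down to {2}, so Carol = 2. Strike 2 from Mona.
Determined: Priya=5, Carol=2. The other people each still have more than one consistent value. That makes 2.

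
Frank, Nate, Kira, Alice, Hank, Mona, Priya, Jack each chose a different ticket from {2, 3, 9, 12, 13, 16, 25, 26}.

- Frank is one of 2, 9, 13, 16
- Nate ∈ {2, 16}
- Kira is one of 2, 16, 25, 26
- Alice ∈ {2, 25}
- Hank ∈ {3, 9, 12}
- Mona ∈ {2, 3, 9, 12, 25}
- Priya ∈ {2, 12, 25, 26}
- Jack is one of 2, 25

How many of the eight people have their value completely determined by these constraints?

4

The 8 variables together cover exactly {2, 3, 9, 12, 13, 16, 25, 26} — 8 values for 8 variables — and 13 appears only in Frank's list, so Frank = 13.
The 2 variables Alice and Jack are confined to {2, 25}, which locks those values in; drop them from Nate, Kira, Mona, Priya.
Nate has just one choice, so Nate = 16. Strike 16 from Kira.
That leaves Kira = 26. Remove 26 from Priya.
Priya has just one choice, so Priya = 12. Remove 12 from Hank, Mona.
Determined: Frank=13, Nate=16, Kira=26, Priya=12. The other people each still have more than one consistent value. That makes 4.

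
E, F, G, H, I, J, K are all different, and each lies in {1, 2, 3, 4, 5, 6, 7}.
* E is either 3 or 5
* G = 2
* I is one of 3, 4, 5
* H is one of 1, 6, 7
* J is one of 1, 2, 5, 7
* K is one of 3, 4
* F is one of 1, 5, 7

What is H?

6

G's domain is down to {2}, so G = 2. Eliminate 2 elsewhere: J.
The 6 still-open variables together cover exactly {1, 3, 4, 5, 6, 7} — 6 values for 6 variables — and 6 appears only in H's list, so H = 6.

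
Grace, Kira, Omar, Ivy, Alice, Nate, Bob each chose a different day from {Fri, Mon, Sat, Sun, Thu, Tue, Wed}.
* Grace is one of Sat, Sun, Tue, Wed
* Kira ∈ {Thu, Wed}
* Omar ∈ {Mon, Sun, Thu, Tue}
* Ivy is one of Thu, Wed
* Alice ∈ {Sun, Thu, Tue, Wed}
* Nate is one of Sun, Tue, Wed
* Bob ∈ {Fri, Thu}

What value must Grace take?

Sat

Among the 7 variables, Fri fits only Bob (and all 7 values in {Fri, Mon, Sat, Sun, Thu, Tue, Wed} must be used), so Bob = Fri.
The 6 still-open variables draw from only 6 values {Mon, Sat, Sun, Thu, Tue, Wed}, so each is used; only Omar can be Mon, hence Omar = Mon.
The 5 still-open variables together cover exactly {Sat, Sun, Thu, Tue, Wed} — 5 values for 5 variables — and Sat appears only in Grace's list, so Grace = Sat.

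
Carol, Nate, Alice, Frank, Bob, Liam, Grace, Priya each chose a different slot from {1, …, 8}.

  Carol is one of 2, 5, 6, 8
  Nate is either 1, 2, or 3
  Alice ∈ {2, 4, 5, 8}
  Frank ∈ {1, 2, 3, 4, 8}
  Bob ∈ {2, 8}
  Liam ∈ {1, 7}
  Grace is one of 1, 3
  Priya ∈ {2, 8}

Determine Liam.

The 8 variables draw from only 8 values {1, 2, 3, 4, 5, 6, 7, 8}, so each is used; only Carol can be 6, hence Carol = 6.
Among the 7 still-open variables, 5 fits only Alice (and all 7 values in {1, 2, 3, 4, 5, 7, 8} must be used), so Alice = 5.
Among the 6 still-open variables, 4 fits only Frank (and all 6 values in {1, 2, 3, 4, 7, 8} must be used), so Frank = 4.
The 5 still-open variables draw from only 5 values {1, 2, 3, 7, 8}, so each is used; only Liam can be 7, hence Liam = 7.

7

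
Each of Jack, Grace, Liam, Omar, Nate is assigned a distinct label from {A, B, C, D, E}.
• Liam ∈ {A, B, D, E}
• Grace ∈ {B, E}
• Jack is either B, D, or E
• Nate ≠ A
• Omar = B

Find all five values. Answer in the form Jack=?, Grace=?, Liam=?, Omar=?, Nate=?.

Jack=D, Grace=E, Liam=A, Omar=B, Nate=C

Omar must be B (only option left). Strike B from Jack, Grace, Liam, Nate.
Grace must be E (only option left). Strike E from Jack, Liam, Nate.
Jack has just one choice, so Jack = D. So Liam, Nate can't be D.
Liam's domain is down to {A}, so Liam = A.
Nate's domain is down to {C}, so Nate = C.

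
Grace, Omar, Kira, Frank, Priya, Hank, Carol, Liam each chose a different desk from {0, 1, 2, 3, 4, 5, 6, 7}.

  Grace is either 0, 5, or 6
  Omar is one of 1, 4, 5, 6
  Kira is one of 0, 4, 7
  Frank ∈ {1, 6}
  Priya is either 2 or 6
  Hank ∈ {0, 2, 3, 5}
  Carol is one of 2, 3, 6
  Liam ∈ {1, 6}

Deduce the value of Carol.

The 8 variables draw from only 8 values {0, 1, 2, 3, 4, 5, 6, 7}, so each is used; only Kira can be 7, hence Kira = 7.
The 7 still-open variables draw from only 7 values {0, 1, 2, 3, 4, 5, 6}, so each is used; only Omar can be 4, hence Omar = 4.
The 2 variables Frank and Liam are confined to {1, 6}, which locks those values in; drop them from Grace, Priya, Carol.
Priya has just one choice, so Priya = 2. So Hank, Carol can't be 2.
So Carol = 3.

3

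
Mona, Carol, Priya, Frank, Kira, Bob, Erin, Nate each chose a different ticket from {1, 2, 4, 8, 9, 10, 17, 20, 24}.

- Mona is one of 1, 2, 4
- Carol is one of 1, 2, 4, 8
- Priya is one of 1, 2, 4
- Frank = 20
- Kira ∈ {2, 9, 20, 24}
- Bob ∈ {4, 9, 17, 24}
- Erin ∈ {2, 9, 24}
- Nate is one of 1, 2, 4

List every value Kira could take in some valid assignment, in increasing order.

9, 24

Frank's domain is down to {20}, so Frank = 20. Eliminate 20 elsewhere: Kira.
Among the 7 still-open variables, 8 fits only Carol (and all 7 values in {1, 2, 4, 8, 9, 17, 24} must be used), so Carol = 8.
The 6 still-open variables draw from only 6 values {1, 2, 4, 9, 17, 24}, so each is used; only Bob can be 17, hence Bob = 17.
Mona, Priya, Nate share exactly the 3 values {1, 2, 4}; by pigeonhole those values go to them, so strike 1, 2, 4 from Kira, Erin.
No further eliminations apply; Kira can still be any of 9, 24.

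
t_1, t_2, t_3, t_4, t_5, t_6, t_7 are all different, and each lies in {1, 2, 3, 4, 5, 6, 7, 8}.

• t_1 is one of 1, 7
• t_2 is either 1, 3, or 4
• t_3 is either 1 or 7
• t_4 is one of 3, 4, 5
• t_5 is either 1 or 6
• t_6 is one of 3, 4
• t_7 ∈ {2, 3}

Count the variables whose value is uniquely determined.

Among the 7 variables, 2 fits only t_7 (and all 7 values in {1, 2, 3, 4, 5, 6, 7} must be used), so t_7 = 2.
The 6 still-open variables draw from only 6 values {1, 3, 4, 5, 6, 7}, so each is used; only t_4 can be 5, hence t_4 = 5.
The 5 still-open variables together cover exactly {1, 3, 4, 6, 7} — 5 values for 5 variables — and 6 appears only in t_5's list, so t_5 = 6.
t_1 and t_3 between them cover only {1, 7} — a naked pair. Remove those values from t_2.
Determined: t_4=5, t_5=6, t_7=2. The other variables each still have more than one consistent value. That makes 3.

3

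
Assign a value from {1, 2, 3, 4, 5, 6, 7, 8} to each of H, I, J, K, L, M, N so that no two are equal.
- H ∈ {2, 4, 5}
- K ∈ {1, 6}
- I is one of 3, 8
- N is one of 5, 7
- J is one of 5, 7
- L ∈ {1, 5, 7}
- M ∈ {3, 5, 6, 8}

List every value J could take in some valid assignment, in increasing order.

The 2 variables J and N are confined to {5, 7}, which locks those values in; drop them from H, L, M.
L's domain is down to {1}, so L = 1. Remove 1 from K.
K's domain is down to {6}, so K = 6. So M can't be 6.
No further eliminations apply; J can still be any of 5, 7.

5, 7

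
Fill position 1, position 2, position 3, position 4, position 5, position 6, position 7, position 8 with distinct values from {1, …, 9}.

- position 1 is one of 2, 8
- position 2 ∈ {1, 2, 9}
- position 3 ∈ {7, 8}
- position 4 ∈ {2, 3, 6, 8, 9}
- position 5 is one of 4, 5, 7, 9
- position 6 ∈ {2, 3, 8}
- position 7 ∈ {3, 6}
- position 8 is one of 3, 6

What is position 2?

position 7 and position 8 between them cover only {3, 6} — a naked pair. Remove those values from position 4, position 6.
position 1 and position 6 between them cover only {2, 8} — a naked pair. Remove those values from position 2, position 3, position 4.
position 3's domain is down to {7}, so position 3 = 7. Eliminate 7 elsewhere: position 5.
That leaves position 4 = 9. Eliminate 9 elsewhere: position 2, position 5.
So position 2 = 1.

1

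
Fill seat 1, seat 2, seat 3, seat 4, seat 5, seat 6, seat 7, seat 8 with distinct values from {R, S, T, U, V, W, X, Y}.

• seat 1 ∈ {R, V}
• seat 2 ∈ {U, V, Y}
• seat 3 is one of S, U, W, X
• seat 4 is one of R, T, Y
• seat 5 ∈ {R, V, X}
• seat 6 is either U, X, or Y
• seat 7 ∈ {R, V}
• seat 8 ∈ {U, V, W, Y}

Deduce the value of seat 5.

X

Among the 8 variables, S fits only seat 3 (and all 8 values in {R, S, T, U, V, W, X, Y} must be used), so seat 3 = S.
The 7 still-open variables together cover exactly {R, T, U, V, W, X, Y} — 7 values for 7 variables — and T appears only in seat 4's list, so seat 4 = T.
The 6 still-open variables together cover exactly {R, U, V, W, X, Y} — 6 values for 6 variables — and W appears only in seat 8's list, so seat 8 = W.
The 2 variables seat 1 and seat 7 are confined to {R, V}, which locks those values in; drop them from seat 2, seat 5.
So seat 5 = X.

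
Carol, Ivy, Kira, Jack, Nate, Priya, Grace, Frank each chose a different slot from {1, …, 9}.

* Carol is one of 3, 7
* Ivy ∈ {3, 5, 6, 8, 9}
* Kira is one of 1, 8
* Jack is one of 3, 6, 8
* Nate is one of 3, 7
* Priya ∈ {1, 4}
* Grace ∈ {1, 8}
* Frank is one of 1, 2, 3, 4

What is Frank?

2

Carol and Nate between them cover only {3, 7} — a naked pair. Remove those values from Ivy, Jack, Frank.
The 2 variables Kira and Grace are confined to {1, 8}, which locks those values in; drop them from Ivy, Jack, Priya, Frank.
Jack has just one choice, so Jack = 6. Remove 6 from Ivy.
That leaves Priya = 4. Remove 4 from Frank.
So Frank = 2.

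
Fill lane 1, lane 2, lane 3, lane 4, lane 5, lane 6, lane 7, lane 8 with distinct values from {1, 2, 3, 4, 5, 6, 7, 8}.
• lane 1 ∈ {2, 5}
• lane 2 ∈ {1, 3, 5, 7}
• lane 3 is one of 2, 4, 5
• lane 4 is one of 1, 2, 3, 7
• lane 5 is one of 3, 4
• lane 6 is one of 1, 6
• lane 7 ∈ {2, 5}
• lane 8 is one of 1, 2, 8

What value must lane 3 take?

4

The 8 variables together cover exactly {1, 2, 3, 4, 5, 6, 7, 8} — 8 values for 8 variables — and 6 appears only in lane 6's list, so lane 6 = 6.
The 7 still-open variables draw from only 7 values {1, 2, 3, 4, 5, 7, 8}, so each is used; only lane 8 can be 8, hence lane 8 = 8.
lane 1 and lane 7 between them cover only {2, 5} — a naked pair. Remove those values from lane 2, lane 3, lane 4.
So lane 3 = 4.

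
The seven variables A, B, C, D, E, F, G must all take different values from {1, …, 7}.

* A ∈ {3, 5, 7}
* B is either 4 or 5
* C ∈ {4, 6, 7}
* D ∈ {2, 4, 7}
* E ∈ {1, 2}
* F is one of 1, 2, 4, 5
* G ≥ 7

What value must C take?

6

G's domain is down to {7}, so G = 7. Eliminate 7 elsewhere: A, C, D.
The 6 still-open variables together cover exactly {1, 2, 3, 4, 5, 6} — 6 values for 6 variables — and 3 appears only in A's list, so A = 3.
The 5 still-open variables together cover exactly {1, 2, 4, 5, 6} — 5 values for 5 variables — and 6 appears only in C's list, so C = 6.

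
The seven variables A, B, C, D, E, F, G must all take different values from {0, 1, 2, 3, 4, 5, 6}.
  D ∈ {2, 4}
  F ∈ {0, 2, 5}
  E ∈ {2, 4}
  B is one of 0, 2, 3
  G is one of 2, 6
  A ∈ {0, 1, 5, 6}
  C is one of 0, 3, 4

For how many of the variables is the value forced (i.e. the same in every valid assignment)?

Among the 7 variables, 1 fits only A (and all 7 values in {0, 1, 2, 3, 4, 5, 6} must be used), so A = 1.
Among the 6 still-open variables, 5 fits only F (and all 6 values in {0, 2, 3, 4, 5, 6} must be used), so F = 5.
The 5 still-open variables together cover exactly {0, 2, 3, 4, 6} — 5 values for 5 variables — and 6 appears only in G's list, so G = 6.
D and E between them cover only {2, 4} — a naked pair. Remove those values from B, C.
Determined: A=1, F=5, G=6. The other variables each still have more than one consistent value. That makes 3.

3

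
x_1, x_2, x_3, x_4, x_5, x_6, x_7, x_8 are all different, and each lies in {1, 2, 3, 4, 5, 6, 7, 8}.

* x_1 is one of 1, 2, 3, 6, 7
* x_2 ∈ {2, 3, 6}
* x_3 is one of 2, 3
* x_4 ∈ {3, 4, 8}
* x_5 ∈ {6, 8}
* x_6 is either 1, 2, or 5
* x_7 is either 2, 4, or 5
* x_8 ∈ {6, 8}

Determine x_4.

4

The 8 variables together cover exactly {1, 2, 3, 4, 5, 6, 7, 8} — 8 values for 8 variables — and 7 appears only in x_1's list, so x_1 = 7.
The 7 still-open variables draw from only 7 values {1, 2, 3, 4, 5, 6, 8}, so each is used; only x_6 can be 1, hence x_6 = 1.
The 6 still-open variables draw from only 6 values {2, 3, 4, 5, 6, 8}, so each is used; only x_7 can be 5, hence x_7 = 5.
The 5 still-open variables draw from only 5 values {2, 3, 4, 6, 8}, so each is used; only x_4 can be 4, hence x_4 = 4.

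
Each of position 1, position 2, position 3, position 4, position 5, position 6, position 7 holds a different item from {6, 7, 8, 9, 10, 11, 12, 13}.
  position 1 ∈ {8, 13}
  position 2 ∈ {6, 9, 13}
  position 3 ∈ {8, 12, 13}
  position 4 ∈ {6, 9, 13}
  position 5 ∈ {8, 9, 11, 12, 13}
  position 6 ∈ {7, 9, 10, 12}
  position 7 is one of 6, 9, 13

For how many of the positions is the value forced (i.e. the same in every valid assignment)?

3

position 2, position 4, position 7 share exactly the 3 values {6, 9, 13}; by pigeonhole those values go to them, so strike 6, 9, 13 from position 1, position 3, position 5, position 6.
position 1's domain is down to {8}, so position 1 = 8. So position 3, position 5 can't be 8.
position 3 must be 12 (only option left). Remove 12 from position 5, position 6.
position 5's domain is down to {11}, so position 5 = 11.
Determined: position 1=8, position 3=12, position 5=11. The other positions each still have more than one consistent value. That makes 3.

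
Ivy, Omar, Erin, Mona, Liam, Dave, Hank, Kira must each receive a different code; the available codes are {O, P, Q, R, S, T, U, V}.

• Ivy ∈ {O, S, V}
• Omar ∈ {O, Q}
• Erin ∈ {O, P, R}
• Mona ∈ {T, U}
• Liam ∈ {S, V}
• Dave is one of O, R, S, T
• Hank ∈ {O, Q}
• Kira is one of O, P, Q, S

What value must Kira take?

Among the 8 variables, U fits only Mona (and all 8 values in {O, P, Q, R, S, T, U, V} must be used), so Mona = U.
The 7 still-open variables draw from only 7 values {O, P, Q, R, S, T, V}, so each is used; only Dave can be T, hence Dave = T.
Among the 6 still-open variables, R fits only Erin (and all 6 values in {O, P, Q, R, S, V} must be used), so Erin = R.
The 5 still-open variables draw from only 5 values {O, P, Q, S, V}, so each is used; only Kira can be P, hence Kira = P.

P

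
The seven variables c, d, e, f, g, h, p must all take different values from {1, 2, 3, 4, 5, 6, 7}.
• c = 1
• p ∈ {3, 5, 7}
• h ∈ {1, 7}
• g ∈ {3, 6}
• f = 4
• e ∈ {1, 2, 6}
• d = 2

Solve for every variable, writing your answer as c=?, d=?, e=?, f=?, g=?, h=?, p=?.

c has just one choice, so c = 1. Strike 1 from e, h.
d has just one choice, so d = 2. So e can't be 2.
That leaves e = 6. Remove 6 from g.
f has just one choice, so f = 4.
That leaves g = 3. Eliminate 3 elsewhere: p.
h has just one choice, so h = 7. Remove 7 from p.
That leaves p = 5.

c=1, d=2, e=6, f=4, g=3, h=7, p=5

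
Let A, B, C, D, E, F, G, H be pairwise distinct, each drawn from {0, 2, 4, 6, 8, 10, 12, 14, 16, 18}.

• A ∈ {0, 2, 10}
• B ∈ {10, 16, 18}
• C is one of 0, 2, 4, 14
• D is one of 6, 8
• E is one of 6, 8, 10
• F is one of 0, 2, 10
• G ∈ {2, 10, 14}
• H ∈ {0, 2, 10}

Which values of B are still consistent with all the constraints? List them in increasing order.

16, 18

The 3 variables A, F, H are confined to {0, 2, 10}, which locks those values in; drop them from B, C, E, G.
That leaves G = 14. Eliminate 14 elsewhere: C.
C has just one choice, so C = 4.
No further eliminations apply; B can still be any of 16, 18.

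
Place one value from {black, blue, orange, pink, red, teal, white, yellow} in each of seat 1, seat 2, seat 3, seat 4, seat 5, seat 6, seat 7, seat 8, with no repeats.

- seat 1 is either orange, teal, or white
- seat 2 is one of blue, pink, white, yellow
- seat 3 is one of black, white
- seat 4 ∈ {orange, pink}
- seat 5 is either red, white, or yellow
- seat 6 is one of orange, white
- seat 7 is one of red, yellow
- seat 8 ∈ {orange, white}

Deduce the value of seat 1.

The 8 variables together cover exactly {black, blue, orange, pink, red, teal, white, yellow} — 8 values for 8 variables — and black appears only in seat 3's list, so seat 3 = black.
Among the 7 still-open variables, blue fits only seat 2 (and all 7 values in {blue, orange, pink, red, teal, white, yellow} must be used), so seat 2 = blue.
The 6 still-open variables draw from only 6 values {orange, pink, red, teal, white, yellow}, so each is used; only seat 4 can be pink, hence seat 4 = pink.
The 5 still-open variables together cover exactly {orange, red, teal, white, yellow} — 5 values for 5 variables — and teal appears only in seat 1's list, so seat 1 = teal.

teal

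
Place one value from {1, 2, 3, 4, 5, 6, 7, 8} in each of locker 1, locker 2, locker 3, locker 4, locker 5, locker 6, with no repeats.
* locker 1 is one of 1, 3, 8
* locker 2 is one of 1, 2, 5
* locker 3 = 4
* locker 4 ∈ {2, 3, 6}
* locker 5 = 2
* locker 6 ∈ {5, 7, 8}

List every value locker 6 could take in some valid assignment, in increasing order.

5, 7, 8

locker 3 has just one choice, so locker 3 = 4.
locker 5's domain is down to {2}, so locker 5 = 2. So locker 2, locker 4 can't be 2.
No further eliminations apply; locker 6 can still be any of 5, 7, 8.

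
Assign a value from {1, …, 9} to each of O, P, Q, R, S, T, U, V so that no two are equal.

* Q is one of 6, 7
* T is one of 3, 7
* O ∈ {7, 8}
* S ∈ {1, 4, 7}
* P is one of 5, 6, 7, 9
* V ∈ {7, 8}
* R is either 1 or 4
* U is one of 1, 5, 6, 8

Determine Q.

Among the 8 variables, 3 fits only T (and all 8 values in {1, 3, 4, 5, 6, 7, 8, 9} must be used), so T = 3.
The 7 still-open variables together cover exactly {1, 4, 5, 6, 7, 8, 9} — 7 values for 7 variables — and 9 appears only in P's list, so P = 9.
The 6 still-open variables together cover exactly {1, 4, 5, 6, 7, 8} — 6 values for 6 variables — and 5 appears only in U's list, so U = 5.
The 5 still-open variables draw from only 5 values {1, 4, 6, 7, 8}, so each is used; only Q can be 6, hence Q = 6.

6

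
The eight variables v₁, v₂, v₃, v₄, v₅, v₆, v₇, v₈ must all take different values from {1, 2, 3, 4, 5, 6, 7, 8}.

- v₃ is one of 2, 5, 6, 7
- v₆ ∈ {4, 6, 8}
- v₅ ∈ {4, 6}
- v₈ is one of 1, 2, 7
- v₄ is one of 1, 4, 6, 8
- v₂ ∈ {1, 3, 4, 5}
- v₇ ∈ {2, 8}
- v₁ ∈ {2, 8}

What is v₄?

The 8 variables draw from only 8 values {1, 2, 3, 4, 5, 6, 7, 8}, so each is used; only v₂ can be 3, hence v₂ = 3.
The 7 still-open variables draw from only 7 values {1, 2, 4, 5, 6, 7, 8}, so each is used; only v₃ can be 5, hence v₃ = 5.
The 6 still-open variables together cover exactly {1, 2, 4, 6, 7, 8} — 6 values for 6 variables — and 7 appears only in v₈'s list, so v₈ = 7.
Among the 5 still-open variables, 1 fits only v₄ (and all 5 values in {1, 2, 4, 6, 8} must be used), so v₄ = 1.

1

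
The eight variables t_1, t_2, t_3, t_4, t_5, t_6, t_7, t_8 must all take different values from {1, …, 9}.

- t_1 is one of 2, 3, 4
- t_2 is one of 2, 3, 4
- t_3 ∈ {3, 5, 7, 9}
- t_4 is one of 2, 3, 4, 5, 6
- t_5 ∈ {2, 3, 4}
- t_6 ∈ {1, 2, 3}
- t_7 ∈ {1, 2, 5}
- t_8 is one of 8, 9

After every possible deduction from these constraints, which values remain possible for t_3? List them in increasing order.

The 3 variables t_1, t_2, t_5 are confined to {2, 3, 4}, which locks those values in; drop them from t_3, t_4, t_6, t_7.
t_6 must be 1 (only option left). So t_7 can't be 1.
t_7 must be 5 (only option left). So t_3, t_4 can't be 5.
That leaves t_4 = 6.
No further eliminations apply; t_3 can still be any of 7, 9.

7, 9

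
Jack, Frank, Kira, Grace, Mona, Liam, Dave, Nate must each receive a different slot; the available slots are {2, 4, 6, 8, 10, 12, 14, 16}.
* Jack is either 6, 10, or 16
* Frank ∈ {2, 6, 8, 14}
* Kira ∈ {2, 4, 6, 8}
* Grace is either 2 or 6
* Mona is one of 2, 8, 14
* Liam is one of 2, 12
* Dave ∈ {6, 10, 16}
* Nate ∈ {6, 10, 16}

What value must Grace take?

The 8 variables together cover exactly {2, 4, 6, 8, 10, 12, 14, 16} — 8 values for 8 variables — and 4 appears only in Kira's list, so Kira = 4.
Among the 7 still-open variables, 12 fits only Liam (and all 7 values in {2, 6, 8, 10, 12, 14, 16} must be used), so Liam = 12.
Jack, Dave, Nate share exactly the 3 values {6, 10, 16}; by pigeonhole those values go to them, so strike 6, 10, 16 from Frank, Grace.
So Grace = 2.

2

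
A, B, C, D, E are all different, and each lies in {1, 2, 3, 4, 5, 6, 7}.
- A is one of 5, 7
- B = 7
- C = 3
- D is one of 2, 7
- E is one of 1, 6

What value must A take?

B's domain is down to {7}, so B = 7. So A, D can't be 7.
So A = 5.

5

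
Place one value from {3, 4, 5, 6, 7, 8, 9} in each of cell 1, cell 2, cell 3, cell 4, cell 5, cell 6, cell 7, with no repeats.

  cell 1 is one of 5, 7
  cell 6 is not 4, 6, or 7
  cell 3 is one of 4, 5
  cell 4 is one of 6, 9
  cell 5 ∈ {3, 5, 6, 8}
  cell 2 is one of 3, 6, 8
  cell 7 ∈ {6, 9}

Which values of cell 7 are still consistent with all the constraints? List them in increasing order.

6, 9

Among the 7 variables, 4 fits only cell 3 (and all 7 values in {3, 4, 5, 6, 7, 8, 9} must be used), so cell 3 = 4.
Among the 6 still-open variables, 7 fits only cell 1 (and all 6 values in {3, 5, 6, 7, 8, 9} must be used), so cell 1 = 7.
cell 4 and cell 7 share exactly the 2 values {6, 9}; by pigeonhole those values go to them, so strike 6, 9 from cell 2, cell 5, cell 6.
No further eliminations apply; cell 7 can still be any of 6, 9.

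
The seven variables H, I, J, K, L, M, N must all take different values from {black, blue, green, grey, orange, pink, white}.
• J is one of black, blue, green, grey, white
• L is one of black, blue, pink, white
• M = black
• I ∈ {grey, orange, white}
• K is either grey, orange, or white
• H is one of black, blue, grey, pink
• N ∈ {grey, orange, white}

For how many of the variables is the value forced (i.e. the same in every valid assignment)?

2

M has just one choice, so M = black. Remove black from H, J, L.
The 6 still-open variables together cover exactly {blue, green, grey, orange, pink, white} — 6 values for 6 variables — and green appears only in J's list, so J = green.
I, K, N between them cover only {grey, orange, white} — a naked triple. Remove those values from H, L.
Determined: J=green, M=black. The other variables each still have more than one consistent value. That makes 2.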